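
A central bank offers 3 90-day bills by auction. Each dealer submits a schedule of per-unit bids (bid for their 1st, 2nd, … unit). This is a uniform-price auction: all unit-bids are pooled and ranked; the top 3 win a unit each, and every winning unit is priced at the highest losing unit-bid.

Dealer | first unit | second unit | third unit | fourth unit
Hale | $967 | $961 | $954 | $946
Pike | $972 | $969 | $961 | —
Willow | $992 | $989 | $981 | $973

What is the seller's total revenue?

Pooled unit-bids ranked (top 3): 992 (Willow-1), 989 (Willow-2), 981 (Willow-3)
Highest rejected unit-bid = $973.
Allocation: Willow 3. Every unit priced at $973.
Revenue = 3 × 973 = $2,919.

Total revenue: $2,919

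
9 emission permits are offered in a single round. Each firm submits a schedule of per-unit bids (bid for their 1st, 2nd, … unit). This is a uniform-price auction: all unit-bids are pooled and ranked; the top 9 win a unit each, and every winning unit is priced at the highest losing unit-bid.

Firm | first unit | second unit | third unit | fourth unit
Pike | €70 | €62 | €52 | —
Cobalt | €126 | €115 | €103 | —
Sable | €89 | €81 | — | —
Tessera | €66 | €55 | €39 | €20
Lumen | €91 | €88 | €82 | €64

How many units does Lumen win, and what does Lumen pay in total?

Lumen: 3 units, pays €198

Merging the schedules and taking the best 9: 126 (Cobalt-1), 115 (Cobalt-2), 103 (Cobalt-3), 91 (Lumen-1), 89 (Sable-1), 88 (Lumen-2), 82 (Lumen-3), 81 (Sable-2), 70 (Pike-1)
The (k+1)-th unit-bid is €66.
Lumen wins 3 unit(s) at €66 each.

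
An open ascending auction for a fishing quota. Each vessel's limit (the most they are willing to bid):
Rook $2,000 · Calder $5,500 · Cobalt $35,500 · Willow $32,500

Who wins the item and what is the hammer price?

Ascending (English) auction: the price rises until one bidder remains; the winner pays the price at which the last rival dropped out.
Sorting limits: 35,500 (Cobalt) > 32,500 (Willow) > 5,500 (Calder) > 2,000 (Rook)
Willow is the last rival to drop out, at $32,500; Cobalt remains and wins at that price.

Cobalt wins at $32,500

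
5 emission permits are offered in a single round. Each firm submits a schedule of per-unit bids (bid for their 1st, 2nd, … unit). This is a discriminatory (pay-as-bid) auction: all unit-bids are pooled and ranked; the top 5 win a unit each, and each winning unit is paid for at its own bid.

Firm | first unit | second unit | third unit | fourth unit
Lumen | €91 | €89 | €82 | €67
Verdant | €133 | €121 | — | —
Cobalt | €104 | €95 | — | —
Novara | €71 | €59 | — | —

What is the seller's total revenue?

Merging the schedules and taking the best 5: 133 (Verdant-1), 121 (Verdant-2), 104 (Cobalt-1), 95 (Cobalt-2), 91 (Lumen-1)
Next rejected bid: €89 (not a price — pay-as-bid).
Each winning unit pays its own bid.
Revenue = 133 + 121 + 104 + 95 + 91 = €544.

Total revenue: €544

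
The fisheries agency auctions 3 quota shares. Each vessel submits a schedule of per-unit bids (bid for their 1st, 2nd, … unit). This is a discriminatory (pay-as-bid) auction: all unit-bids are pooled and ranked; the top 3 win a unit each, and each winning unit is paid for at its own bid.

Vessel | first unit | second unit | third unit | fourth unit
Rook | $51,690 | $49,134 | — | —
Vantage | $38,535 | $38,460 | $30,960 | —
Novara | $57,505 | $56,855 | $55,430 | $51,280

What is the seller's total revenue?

Pooled unit-bids ranked (top 3): 57,505 (Novara-1), 56,855 (Novara-2), 55,430 (Novara-3)
Next rejected bid: $51,690 (not a price — pay-as-bid).
Each winning unit pays its own bid.
Revenue = 57,505 + 56,855 + 55,430 = $169,790.

Total revenue: $169,790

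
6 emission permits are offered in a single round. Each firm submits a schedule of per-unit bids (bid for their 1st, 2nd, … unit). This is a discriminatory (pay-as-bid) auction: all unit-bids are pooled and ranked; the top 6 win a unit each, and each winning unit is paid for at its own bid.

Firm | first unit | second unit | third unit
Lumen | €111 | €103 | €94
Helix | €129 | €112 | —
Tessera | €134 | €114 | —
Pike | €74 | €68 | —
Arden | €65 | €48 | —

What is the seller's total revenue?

Total revenue: €703

Pooled unit-bids ranked (top 6): 134 (Tessera-1), 129 (Helix-1), 114 (Tessera-2), 112 (Helix-2), 111 (Lumen-1), 103 (Lumen-2)
Next rejected bid: €94 (not a price — pay-as-bid).
Each winning unit pays its own bid.
Revenue = 134 + 129 + 114 + 112 + 111 + 103 = €703.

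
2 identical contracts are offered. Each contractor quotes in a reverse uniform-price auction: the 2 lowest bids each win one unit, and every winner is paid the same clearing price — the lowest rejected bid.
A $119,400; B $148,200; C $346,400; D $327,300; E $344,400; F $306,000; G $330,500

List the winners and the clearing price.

A, B; each is paid $306,000

Bids ranked low→high: 119,400 (A), 148,200 (B), 306,000 (F), 327,300 (D), …
Lowest 2: A, B.
Clearing price = lowest rejected bid = $306,000.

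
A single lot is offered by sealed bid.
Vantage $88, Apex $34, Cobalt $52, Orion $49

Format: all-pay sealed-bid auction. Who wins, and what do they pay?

Bids ranked: 88 (Vantage) > 52 (Cobalt) > 49 (Orion) > 34 (Apex)
Vantage is highest and takes the item; every bidder forfeits their bid.

Vantage pays $88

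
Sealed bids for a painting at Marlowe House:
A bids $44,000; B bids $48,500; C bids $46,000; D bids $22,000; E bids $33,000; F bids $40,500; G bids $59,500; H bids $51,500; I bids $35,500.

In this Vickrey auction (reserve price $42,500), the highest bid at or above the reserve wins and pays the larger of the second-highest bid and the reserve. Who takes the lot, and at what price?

G pays $51,500

Bids ranked: 59,500 (G) > 51,500 (H) > 48,500 (B) > 46,000 (C) > 44,000 (A) > 40,500 (F) > …
G has the top bid at or above the reserve ($59,500).
max(second-highest $51,500, reserve $42,500) = $51,500; the reserve does not bind.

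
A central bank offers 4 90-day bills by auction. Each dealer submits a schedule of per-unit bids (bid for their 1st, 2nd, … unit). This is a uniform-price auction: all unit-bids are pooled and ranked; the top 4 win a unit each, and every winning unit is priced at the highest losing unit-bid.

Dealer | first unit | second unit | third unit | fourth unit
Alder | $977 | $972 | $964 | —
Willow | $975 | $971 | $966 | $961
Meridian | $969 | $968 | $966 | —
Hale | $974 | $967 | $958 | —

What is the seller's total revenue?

Pooled unit-bids ranked (top 4): 977 (Alder-1), 975 (Willow-1), 974 (Hale-1), 972 (Alder-2)
First bid not allocated: $971.
Allocation: Alder 2, Hale 1, Willow 1. Every unit priced at $971.
Revenue = 4 × 971 = $3,884.

Total revenue: $3,884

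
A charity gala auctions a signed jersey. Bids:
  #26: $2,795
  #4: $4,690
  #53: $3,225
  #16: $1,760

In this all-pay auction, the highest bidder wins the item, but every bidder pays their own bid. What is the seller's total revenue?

Sorting bids: 4,690 (#4) > 3,225 (#53) > 2,795 (#26) > 1,760 (#16)
#4 wins with the top bid; all bids are sunk regardless.
Every bidder forfeits their bid regardless of winning.
Revenue = 2,795 + 4,690 + 3,225 + 1,760 = $12,470.

Total revenue: $12,470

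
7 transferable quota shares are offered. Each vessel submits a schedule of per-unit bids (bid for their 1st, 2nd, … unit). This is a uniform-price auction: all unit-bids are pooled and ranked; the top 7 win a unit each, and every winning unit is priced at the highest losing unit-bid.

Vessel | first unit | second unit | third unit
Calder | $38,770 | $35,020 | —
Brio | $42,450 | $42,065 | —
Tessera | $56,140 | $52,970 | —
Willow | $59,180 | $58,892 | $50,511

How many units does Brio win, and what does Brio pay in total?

All unit-bids, highest first — top 7: 59,180 (Willow-1), 58,892 (Willow-2), 56,140 (Tessera-1), 52,970 (Tessera-2), 50,511 (Willow-3), 42,450 (Brio-1), 42,065 (Brio-2)
The (k+1)-th unit-bid is $38,770.
Brio wins 2 unit(s) at $38,770 each.

Brio: 2 units, pays $77,540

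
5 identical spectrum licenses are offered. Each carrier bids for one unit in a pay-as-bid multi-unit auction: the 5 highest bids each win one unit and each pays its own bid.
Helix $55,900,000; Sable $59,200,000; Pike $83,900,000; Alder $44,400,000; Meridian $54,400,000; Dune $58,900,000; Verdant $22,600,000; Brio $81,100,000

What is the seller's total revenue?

Sorting: 83,900,000 (Pike), 81,100,000 (Brio), 59,200,000 (Sable), 58,900,000 (Dune), 55,900,000 (Helix), 54,400,000 (Meridian), 44,400,000 (Alder), …
The 5 highest are Pike, Brio, Sable, Dune, Helix.
Total revenue = 83,900,000 + 81,100,000 + 59,200,000 + 58,900,000 + 55,900,000 = $339,000,000.

Total revenue: $339,000,000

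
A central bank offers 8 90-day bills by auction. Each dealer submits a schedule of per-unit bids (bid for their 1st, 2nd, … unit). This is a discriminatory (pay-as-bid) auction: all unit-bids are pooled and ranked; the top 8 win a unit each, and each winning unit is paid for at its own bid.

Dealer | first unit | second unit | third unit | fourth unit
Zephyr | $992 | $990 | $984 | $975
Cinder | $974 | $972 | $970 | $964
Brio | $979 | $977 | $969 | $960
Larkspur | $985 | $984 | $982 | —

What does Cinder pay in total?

Merging the schedules and taking the best 8: 992 (Zephyr-1), 990 (Zephyr-2), 985 (Larkspur-1), 984 (Zephyr-3), 984 (Larkspur-2), 982 (Larkspur-3), 979 (Brio-1), 977 (Brio-2)
Next rejected bid: $975 (not a price — pay-as-bid).
Cinder wins no units.

Cinder pays $0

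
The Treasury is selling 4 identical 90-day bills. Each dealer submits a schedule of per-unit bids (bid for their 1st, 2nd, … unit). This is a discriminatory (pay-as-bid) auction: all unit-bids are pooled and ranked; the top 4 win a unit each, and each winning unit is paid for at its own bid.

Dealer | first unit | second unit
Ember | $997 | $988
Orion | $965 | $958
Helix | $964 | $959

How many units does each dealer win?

Ember 2, Helix 1, Orion 1

All unit-bids, highest first — top 4: 997 (Ember-1), 988 (Ember-2), 965 (Orion-1), 964 (Helix-1)
Next rejected bid: $959 (not a price — pay-as-bid).
Allocation: Ember 2, Helix 1, Orion 1.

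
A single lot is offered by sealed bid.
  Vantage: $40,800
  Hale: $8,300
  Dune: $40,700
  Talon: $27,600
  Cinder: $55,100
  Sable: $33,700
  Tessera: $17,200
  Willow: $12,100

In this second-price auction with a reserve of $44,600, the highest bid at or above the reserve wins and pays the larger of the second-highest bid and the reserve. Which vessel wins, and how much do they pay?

Cinder pays $44,600

Rule: the highest bid at or above the reserve wins and pays the larger of the second-highest bid and the reserve.
Bids in order: 55,100 (Cinder) > 40,800 (Vantage) > 40,700 (Dune) > 33,700 (Sable) > 27,600 (Talon) > 17,200 (Tessera) > …
Cinder has the top bid at or above the reserve ($55,100).
Second-highest bid $40,800 is below the reserve $44,600, so the reserve binds → payment $44,600.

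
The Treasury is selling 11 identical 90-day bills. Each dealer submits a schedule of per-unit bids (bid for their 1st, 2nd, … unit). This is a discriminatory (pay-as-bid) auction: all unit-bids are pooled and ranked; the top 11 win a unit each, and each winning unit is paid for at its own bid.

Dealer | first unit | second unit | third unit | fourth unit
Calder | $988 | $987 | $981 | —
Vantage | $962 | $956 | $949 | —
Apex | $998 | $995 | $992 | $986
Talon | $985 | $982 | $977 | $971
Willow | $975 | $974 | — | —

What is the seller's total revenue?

All unit-bids, highest first — top 11: 998 (Apex-1), 995 (Apex-2), 992 (Apex-3), 988 (Calder-1), 987 (Calder-2), 986 (Apex-4), 985 (Talon-1), 982 (Talon-2), 981 (Calder-3), 977 (Talon-3), 975 (Willow-1)
Next rejected bid: $974 (not a price — pay-as-bid).
Each winning unit pays its own bid.
Revenue = 998 + 995 + 992 + 988 + 987 + 986 + 985 + 982 + 981 + 977 + 975 = $10,846.

Total revenue: $10,846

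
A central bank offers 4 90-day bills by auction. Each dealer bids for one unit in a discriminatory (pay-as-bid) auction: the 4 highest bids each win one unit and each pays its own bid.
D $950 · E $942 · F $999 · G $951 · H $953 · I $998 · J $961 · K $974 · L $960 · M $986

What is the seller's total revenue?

Ordering the bids: 999 (F), 998 (I), 986 (M), 974 (K), 961 (J), 960 (L), …
The 4 highest are F, I, M, K.
Total revenue = 999 + 998 + 986 + 974 = $3,957.

Total revenue: $3,957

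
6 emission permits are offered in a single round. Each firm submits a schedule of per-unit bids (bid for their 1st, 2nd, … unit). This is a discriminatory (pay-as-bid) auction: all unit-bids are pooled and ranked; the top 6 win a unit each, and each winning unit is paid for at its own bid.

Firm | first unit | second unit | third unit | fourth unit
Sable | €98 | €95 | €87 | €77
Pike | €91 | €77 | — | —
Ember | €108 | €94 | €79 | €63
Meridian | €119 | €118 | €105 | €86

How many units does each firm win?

Pooled unit-bids ranked (top 6): 119 (Meridian-1), 118 (Meridian-2), 108 (Ember-1), 105 (Meridian-3), 98 (Sable-1), 95 (Sable-2)
Next rejected bid: €94 (not a price — pay-as-bid).
Allocation: Ember 1, Meridian 3, Sable 2.

Ember 1, Meridian 3, Sable 2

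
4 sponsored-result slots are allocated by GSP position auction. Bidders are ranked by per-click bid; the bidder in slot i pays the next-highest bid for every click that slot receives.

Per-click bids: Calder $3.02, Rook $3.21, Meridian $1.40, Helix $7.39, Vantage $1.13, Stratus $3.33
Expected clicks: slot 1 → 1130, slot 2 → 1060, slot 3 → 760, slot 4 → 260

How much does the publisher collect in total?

Per-click bids in order: $7.39 (Helix) > $3.33 (Stratus) > $3.21 (Rook) > $3.02 (Calder) > $1.40 (Meridian) > …
Slot 1: Helix pays $3.33 × 1130 = $3762.90
Slot 2: Stratus pays $3.21 × 1060 = $3402.60
Slot 3: Rook pays $3.02 × 760 = $2295.20
Slot 4: Calder pays $1.40 × 260 = $364.00
Total = $9824.70

Total revenue: $9824.70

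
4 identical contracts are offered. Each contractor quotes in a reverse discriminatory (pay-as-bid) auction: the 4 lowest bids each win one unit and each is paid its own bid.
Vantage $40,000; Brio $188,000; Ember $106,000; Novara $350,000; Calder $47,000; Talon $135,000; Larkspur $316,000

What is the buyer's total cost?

Total cost: $328,000

Sorting: 40,000 (Vantage), 47,000 (Calder), 106,000 (Ember), 135,000 (Talon), 188,000 (Brio), 316,000 (Larkspur), …
The 4 lowest are Vantage, Calder, Ember, Talon.
Total cost = 40,000 + 47,000 + 106,000 + 135,000 = $328,000.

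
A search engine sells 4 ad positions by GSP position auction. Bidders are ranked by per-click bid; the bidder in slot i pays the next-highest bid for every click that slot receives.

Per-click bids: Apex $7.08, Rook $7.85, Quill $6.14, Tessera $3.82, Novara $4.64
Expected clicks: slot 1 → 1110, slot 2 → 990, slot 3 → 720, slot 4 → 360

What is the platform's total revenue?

Total revenue: $18653.40

Ranked by bid: $7.85 (Rook) > $7.08 (Apex) > $6.14 (Quill) > $4.64 (Novara) > $3.82 (Tessera)
Slot 1: Rook pays $7.08 × 1110 = $7858.80
Slot 2: Apex pays $6.14 × 990 = $6078.60
Slot 3: Quill pays $4.64 × 720 = $3340.80
Slot 4: Novara pays $3.82 × 360 = $1375.20
Total = $18653.40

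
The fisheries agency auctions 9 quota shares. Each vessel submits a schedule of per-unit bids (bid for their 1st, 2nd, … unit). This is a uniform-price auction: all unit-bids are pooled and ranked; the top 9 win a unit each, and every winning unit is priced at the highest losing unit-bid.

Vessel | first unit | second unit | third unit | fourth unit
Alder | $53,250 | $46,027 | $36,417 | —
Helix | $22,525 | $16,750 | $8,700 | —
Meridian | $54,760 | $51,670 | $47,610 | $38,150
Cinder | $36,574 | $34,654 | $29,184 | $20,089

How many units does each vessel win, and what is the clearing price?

Merging the schedules and taking the best 9: 54,760 (Meridian-1), 53,250 (Alder-1), 51,670 (Meridian-2), 47,610 (Meridian-3), 46,027 (Alder-2), 38,150 (Meridian-4), 36,574 (Cinder-1), 36,417 (Alder-3), 34,654 (Cinder-2)
First bid not allocated: $29,184.
Allocation: Alder 3, Cinder 2, Meridian 4.

Alder 3, Cinder 2, Meridian 4; clearing price $29,184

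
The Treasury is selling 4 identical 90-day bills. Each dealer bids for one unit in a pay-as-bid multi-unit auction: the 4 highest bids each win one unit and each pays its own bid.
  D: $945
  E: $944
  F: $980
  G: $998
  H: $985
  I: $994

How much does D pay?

D pays $0

Sorting: 998 (G), 994 (I), 985 (H), 980 (F), 945 (D), 944 (E)
Winners (4 units): G, I, H, F.
D does not win → $0.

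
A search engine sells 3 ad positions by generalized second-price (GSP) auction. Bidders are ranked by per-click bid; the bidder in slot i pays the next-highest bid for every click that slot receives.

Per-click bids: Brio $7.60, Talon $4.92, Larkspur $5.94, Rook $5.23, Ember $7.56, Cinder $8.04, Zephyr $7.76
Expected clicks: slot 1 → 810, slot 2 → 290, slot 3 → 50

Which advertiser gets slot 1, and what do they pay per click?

Cinder; $7.76 per click

Per-click bids in order: $8.04 (Cinder) > $7.76 (Zephyr) > $7.60 (Brio) > $7.56 (Ember) > …
Slot 1 goes to the first-ranked bidder, Cinder, who pays the next bid down: $7.76/click.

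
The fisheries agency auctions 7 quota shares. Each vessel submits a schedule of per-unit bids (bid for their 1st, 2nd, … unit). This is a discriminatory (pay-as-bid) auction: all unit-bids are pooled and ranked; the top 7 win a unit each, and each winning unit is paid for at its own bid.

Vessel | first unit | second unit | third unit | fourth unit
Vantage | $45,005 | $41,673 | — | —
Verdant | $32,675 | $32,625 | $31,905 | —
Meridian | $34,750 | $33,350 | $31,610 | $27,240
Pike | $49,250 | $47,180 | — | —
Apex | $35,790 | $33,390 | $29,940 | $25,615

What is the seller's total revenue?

Total revenue: $287,038

Pooled unit-bids ranked (top 7): 49,250 (Pike-1), 47,180 (Pike-2), 45,005 (Vantage-1), 41,673 (Vantage-2), 35,790 (Apex-1), 34,750 (Meridian-1), 33,390 (Apex-2)
Next rejected bid: $33,350 (not a price — pay-as-bid).
Each winning unit pays its own bid.
Revenue = 49,250 + 47,180 + 45,005 + 41,673 + 35,790 + 34,750 + 33,390 = $287,038.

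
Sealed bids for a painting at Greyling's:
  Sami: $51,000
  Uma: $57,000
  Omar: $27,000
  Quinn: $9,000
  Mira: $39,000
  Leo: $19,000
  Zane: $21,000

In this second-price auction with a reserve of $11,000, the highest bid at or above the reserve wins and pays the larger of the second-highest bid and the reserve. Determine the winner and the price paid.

Bids in order: 57,000 (Uma) > 51,000 (Sami) > 39,000 (Mira) > 27,000 (Omar) > 21,000 (Zane) > 19,000 (Leo) > …
Uma has the top bid at or above the reserve ($57,000).
max(second-highest $51,000, reserve $11,000) = $51,000; the reserve does not bind.

Uma pays $51,000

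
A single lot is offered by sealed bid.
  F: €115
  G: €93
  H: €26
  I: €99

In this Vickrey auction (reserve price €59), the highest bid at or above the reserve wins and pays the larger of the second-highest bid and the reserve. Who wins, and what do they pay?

Rule: the highest bid at or above the reserve wins and pays the larger of the second-highest bid and the reserve.
Bids ranked: 115 (F) > 99 (I) > 93 (G) > 26 (H)
F has the top bid at or above the reserve (€115).
max(second-highest €99, reserve €59) = €99; the reserve does not bind.

F pays €99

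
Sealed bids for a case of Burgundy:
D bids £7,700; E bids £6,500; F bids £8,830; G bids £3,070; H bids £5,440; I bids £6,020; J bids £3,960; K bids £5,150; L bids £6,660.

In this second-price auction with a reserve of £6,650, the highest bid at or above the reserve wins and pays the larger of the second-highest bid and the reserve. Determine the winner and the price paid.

Bids in order: 8,830 (F) > 7,700 (D) > 6,660 (L) > 6,500 (E) > 6,020 (I) > 5,440 (H) > …
F has the top bid at or above the reserve (£8,830).
max(second-highest £7,700, reserve £6,650) = £7,700; the reserve does not bind.

F pays £7,700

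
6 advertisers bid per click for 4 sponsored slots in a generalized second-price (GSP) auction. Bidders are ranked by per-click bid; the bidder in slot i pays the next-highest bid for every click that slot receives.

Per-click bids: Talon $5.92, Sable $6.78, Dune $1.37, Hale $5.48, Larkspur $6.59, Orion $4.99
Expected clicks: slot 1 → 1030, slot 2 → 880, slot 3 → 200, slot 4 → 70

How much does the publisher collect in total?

Total revenue: $13442.60

Per-click bids in order: $6.78 (Sable) > $6.59 (Larkspur) > $5.92 (Talon) > $5.48 (Hale) > $4.99 (Orion) > …
Slot 1: Sable pays $6.59 × 1030 = $6787.70
Slot 2: Larkspur pays $5.92 × 880 = $5209.60
Slot 3: Talon pays $5.48 × 200 = $1096.00
Slot 4: Hale pays $4.99 × 70 = $349.30
Total = $13442.60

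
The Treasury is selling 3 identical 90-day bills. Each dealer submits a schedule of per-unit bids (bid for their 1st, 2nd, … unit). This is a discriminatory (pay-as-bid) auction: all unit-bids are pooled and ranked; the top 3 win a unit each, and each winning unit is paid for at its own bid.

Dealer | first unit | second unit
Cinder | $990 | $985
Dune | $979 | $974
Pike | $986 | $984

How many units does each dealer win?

Cinder 2, Pike 1

Pooled unit-bids ranked (top 3): 990 (Cinder-1), 986 (Pike-1), 985 (Cinder-2)
Next rejected bid: $984 (not a price — pay-as-bid).
Allocation: Cinder 2, Pike 1.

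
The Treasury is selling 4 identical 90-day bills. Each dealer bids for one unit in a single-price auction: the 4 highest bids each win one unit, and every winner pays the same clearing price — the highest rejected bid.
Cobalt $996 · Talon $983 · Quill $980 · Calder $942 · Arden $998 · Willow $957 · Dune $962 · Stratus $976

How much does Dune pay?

Dune pays $0

Sorting: 998 (Arden), 996 (Cobalt), 983 (Talon), 980 (Quill), 976 (Stratus), 962 (Dune), …
Winners (4 units): Arden, Cobalt, Talon, Quill.
First losing bid is Stratus's $976, which sets the uniform price.
Dune does not win → pays $0.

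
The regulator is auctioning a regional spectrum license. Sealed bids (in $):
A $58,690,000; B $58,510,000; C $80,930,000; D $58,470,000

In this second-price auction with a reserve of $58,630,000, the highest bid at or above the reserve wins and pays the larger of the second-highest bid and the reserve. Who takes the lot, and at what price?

Second-price auction with a reserve of $58,630,000: the highest bid at or above the reserve wins and pays the larger of the second-highest bid and the reserve.
Bids ranked: 80,930,000 (C) > 58,690,000 (A) > 58,510,000 (B) > 58,470,000 (D)
Highest eligible bid: C at $80,930,000.
max(second-highest $58,690,000, reserve $58,630,000) = $58,690,000; the reserve does not bind.

C pays $58,690,000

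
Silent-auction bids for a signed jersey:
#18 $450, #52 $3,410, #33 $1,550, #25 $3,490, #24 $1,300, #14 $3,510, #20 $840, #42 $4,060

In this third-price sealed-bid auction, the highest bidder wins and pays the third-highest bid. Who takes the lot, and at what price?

#42 pays $3,490

Bids in order: 4,060 (#42) > 3,510 (#14) > 3,490 (#25) > 3,410 (#52) > 1,550 (#33) > 1,300 (#24) > …
#42 is highest; pays the third-highest bid, $3,490.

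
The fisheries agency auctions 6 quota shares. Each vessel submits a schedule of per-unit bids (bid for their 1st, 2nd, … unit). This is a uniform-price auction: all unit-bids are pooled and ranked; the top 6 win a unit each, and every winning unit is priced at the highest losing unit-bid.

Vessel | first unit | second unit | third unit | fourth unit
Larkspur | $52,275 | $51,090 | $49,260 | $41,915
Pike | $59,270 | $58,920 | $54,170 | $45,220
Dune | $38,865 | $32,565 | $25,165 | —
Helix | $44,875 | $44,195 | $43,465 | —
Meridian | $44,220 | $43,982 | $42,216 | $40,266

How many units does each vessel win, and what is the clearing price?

Merging the schedules and taking the best 6: 59,270 (Pike-1), 58,920 (Pike-2), 54,170 (Pike-3), 52,275 (Larkspur-1), 51,090 (Larkspur-2), 49,260 (Larkspur-3)
First bid not allocated: $45,220.
Allocation: Larkspur 3, Pike 3.

Larkspur 3, Pike 3; clearing price $45,220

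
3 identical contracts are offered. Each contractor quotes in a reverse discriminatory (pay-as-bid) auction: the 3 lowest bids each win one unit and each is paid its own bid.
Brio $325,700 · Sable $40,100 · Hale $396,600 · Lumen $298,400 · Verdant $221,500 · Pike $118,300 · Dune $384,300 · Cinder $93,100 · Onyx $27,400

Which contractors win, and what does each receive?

Onyx $27,400, Sable $40,100, Cinder $93,100

Ordering the bids: 27,400 (Onyx), 40,100 (Sable), 93,100 (Cinder), 118,300 (Pike), 221,500 (Verdant), …
Winners (3 units): Onyx, Sable, Cinder.
Each winner is paid its own bid: Onyx $27,400, Sable $40,100, Cinder $93,100.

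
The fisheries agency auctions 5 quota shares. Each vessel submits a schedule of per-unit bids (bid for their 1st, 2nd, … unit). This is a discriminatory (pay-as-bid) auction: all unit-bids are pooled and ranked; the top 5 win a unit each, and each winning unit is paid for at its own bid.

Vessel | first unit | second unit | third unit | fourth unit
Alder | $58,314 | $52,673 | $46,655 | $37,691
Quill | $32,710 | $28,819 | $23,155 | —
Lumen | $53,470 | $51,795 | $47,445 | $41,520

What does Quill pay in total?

Quill pays $0

Merging the schedules and taking the best 5: 58,314 (Alder-1), 53,470 (Lumen-1), 52,673 (Alder-2), 51,795 (Lumen-2), 47,445 (Lumen-3)
Next rejected bid: $46,655 (not a price — pay-as-bid).
Quill wins no units.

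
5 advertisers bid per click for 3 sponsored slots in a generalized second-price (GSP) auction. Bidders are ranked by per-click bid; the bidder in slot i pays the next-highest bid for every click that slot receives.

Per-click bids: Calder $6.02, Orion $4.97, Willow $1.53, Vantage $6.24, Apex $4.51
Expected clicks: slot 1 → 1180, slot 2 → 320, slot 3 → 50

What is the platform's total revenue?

Sorting advertisers: $6.24 (Vantage) > $6.02 (Calder) > $4.97 (Orion) > $4.51 (Apex) > …
Slot 1: Vantage pays $6.02 × 1180 = $7103.60
Slot 2: Calder pays $4.97 × 320 = $1590.40
Slot 3: Orion pays $4.51 × 50 = $225.50
Total = $8919.50

Total revenue: $8919.50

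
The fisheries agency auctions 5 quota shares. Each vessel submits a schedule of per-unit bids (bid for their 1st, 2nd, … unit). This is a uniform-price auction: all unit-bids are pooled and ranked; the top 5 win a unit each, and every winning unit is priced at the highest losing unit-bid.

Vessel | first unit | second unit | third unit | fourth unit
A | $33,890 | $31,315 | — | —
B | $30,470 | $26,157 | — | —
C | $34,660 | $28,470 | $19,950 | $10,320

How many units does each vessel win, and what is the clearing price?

A 2, B 1, C 2; clearing price $26,157

Merging the schedules and taking the best 5: 34,660 (C-1), 33,890 (A-1), 31,315 (A-2), 30,470 (B-1), 28,470 (C-2)
First bid not allocated: $26,157.
Allocation: A 2, B 1, C 2.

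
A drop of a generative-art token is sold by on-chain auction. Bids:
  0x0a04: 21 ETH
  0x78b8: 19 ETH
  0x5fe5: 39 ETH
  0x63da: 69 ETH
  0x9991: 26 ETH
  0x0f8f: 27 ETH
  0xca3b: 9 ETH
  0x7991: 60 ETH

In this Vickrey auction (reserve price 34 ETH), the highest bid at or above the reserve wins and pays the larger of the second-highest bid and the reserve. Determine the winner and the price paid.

0x63da pays 60 ETH

Rule: the highest bid at or above the reserve wins and pays the larger of the second-highest bid and the reserve.
Sorting bids: 69 (0x63da) > 60 (0x7991) > 39 (0x5fe5) > 27 (0x0f8f) > 26 (0x9991) > 21 (0x0a04) > …
Highest eligible bid: 0x63da at 69 ETH.
Second-highest bid 60 ETH exceeds the reserve 34 ETH → payment 60 ETH.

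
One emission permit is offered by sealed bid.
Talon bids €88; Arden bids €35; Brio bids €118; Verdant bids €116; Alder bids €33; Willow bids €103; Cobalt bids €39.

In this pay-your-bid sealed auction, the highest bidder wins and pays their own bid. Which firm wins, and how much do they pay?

Brio pays €118

Bids in order: 118 (Brio) > 116 (Verdant) > 103 (Willow) > 88 (Talon) > 39 (Cobalt) > 35 (Arden) > …
Brio is highest → pays own bid, €118.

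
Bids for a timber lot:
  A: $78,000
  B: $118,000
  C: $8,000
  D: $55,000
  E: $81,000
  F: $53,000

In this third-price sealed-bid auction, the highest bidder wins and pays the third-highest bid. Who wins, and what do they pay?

B pays $78,000

Bids in order: 118,000 (B) > 81,000 (E) > 78,000 (A) > 55,000 (D) > 53,000 (F) > 8,000 (C)
B is highest; pays the third-highest bid, $78,000.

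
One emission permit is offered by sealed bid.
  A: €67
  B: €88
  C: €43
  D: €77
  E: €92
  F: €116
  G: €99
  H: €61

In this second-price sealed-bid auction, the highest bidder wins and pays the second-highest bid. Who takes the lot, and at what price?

F pays €99

Rule: the highest bidder wins and pays the second-highest bid.
Sorting bids: 116 (F) > 99 (G) > 92 (E) > 88 (B) > 77 (D) > 67 (A) > …
Second-price: F pays G's bid of €99.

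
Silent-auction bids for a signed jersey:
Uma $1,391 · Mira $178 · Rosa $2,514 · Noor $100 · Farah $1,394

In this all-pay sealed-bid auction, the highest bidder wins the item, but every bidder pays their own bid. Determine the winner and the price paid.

All-pay sealed-bid auction: the highest bidder wins the item, but every bidder pays their own bid.
Bids ranked: 2,514 (Rosa) > 1,394 (Farah) > 1,391 (Uma) > 178 (Mira) > 100 (Noor)
Rosa is highest and takes the item; every bidder forfeits their bid.

Rosa pays $2,514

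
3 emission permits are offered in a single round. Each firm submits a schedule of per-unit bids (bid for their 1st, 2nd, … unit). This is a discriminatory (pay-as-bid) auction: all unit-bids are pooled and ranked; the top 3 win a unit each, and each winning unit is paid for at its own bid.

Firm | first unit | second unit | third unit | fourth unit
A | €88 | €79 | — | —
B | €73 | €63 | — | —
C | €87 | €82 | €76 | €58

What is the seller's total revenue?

Total revenue: €257

All unit-bids, highest first — top 3: 88 (A-1), 87 (C-1), 82 (C-2)
Next rejected bid: €79 (not a price — pay-as-bid).
Each winning unit pays its own bid.
Revenue = 88 + 87 + 82 = €257.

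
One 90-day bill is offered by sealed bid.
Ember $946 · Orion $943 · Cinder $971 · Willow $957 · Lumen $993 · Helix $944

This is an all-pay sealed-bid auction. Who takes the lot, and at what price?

Bids ranked: 993 (Lumen) > 971 (Cinder) > 957 (Willow) > 946 (Ember) > 944 (Helix) > 943 (Orion)
Lumen wins with the top bid; all bids are sunk regardless.

Lumen pays $993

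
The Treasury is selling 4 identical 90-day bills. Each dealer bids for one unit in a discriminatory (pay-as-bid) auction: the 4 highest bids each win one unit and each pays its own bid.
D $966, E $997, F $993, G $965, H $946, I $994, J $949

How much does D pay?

D pays $966

Bids ranked high→low: 997 (E), 994 (I), 993 (F), 966 (D), 965 (G), 949 (J), …
Winners (4 units): E, I, F, D.
D wins → own bid $966.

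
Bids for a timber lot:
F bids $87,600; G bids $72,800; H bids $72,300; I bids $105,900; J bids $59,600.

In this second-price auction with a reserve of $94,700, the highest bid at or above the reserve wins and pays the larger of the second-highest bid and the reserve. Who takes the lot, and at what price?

I pays $94,700

Sorting bids: 105,900 (I) > 87,600 (F) > 72,800 (G) > 72,300 (H) > 59,600 (J)
I has the top bid at or above the reserve ($105,900).
Second-highest bid $87,600 is below the reserve $94,700, so the reserve binds → payment $94,700.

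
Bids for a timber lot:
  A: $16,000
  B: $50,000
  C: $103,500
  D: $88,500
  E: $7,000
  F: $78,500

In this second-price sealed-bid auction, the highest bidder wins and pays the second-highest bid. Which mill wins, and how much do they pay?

C pays $88,500

Bids ranked: 103,500 (C) > 88,500 (D) > 78,500 (F) > 50,000 (B) > 16,000 (A) > 7,000 (E)
Second-price: C pays D's bid of $88,500.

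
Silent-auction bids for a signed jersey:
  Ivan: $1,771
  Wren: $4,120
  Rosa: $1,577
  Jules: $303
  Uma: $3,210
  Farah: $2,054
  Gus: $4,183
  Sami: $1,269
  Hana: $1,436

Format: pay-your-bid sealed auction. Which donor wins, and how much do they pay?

Sorting bids: 4,183 (Gus) > 4,120 (Wren) > 3,210 (Uma) > 2,054 (Farah) > 1,771 (Ivan) > 1,577 (Rosa) > …
Gus has the highest bid and pays exactly that: $4,183.

Gus pays $4,183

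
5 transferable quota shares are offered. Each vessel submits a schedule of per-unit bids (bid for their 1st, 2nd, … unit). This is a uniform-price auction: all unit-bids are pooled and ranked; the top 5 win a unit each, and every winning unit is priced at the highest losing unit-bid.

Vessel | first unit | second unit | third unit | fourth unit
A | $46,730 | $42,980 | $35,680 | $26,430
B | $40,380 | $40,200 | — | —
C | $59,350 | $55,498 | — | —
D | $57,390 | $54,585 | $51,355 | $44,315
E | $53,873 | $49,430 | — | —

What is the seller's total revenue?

All unit-bids, highest first — top 5: 59,350 (C-1), 57,390 (D-1), 55,498 (C-2), 54,585 (D-2), 53,873 (E-1)
Highest rejected unit-bid = $51,355.
Allocation: C 2, D 2, E 1. Every unit priced at $51,355.
Revenue = 5 × 51,355 = $256,775.

Total revenue: $256,775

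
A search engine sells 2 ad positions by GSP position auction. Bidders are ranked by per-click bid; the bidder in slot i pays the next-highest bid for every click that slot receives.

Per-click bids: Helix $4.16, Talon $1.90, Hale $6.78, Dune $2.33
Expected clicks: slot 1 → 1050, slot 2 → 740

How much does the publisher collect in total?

Total revenue: $6092.20

Per-click bids in order: $6.78 (Hale) > $4.16 (Helix) > $2.33 (Dune) > …
Slot 1: Hale pays $4.16 × 1050 = $4368.00
Slot 2: Helix pays $2.33 × 740 = $1724.20
Total = $6092.20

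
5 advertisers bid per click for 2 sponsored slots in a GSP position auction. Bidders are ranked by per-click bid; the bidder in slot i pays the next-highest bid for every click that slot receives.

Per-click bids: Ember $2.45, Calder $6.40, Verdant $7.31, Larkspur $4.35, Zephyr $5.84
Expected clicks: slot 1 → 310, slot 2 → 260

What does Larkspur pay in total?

Larkspur pays $0.00

Ranked by bid: $7.31 (Verdant) > $6.40 (Calder) > $5.84 (Zephyr) > …
Larkspur ranks below slot 2 → no slot, pays nothing.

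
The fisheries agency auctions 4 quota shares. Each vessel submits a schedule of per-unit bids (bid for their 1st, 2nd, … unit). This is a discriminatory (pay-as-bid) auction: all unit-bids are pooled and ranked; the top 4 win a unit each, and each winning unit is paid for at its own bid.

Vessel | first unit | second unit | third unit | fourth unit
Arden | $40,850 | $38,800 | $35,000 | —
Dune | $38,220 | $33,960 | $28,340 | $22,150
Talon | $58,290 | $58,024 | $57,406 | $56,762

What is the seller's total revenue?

Total revenue: $230,482

All unit-bids, highest first — top 4: 58,290 (Talon-1), 58,024 (Talon-2), 57,406 (Talon-3), 56,762 (Talon-4)
Next rejected bid: $40,850 (not a price — pay-as-bid).
Each winning unit pays its own bid.
Revenue = 58,290 + 58,024 + 57,406 + 56,762 = $230,482.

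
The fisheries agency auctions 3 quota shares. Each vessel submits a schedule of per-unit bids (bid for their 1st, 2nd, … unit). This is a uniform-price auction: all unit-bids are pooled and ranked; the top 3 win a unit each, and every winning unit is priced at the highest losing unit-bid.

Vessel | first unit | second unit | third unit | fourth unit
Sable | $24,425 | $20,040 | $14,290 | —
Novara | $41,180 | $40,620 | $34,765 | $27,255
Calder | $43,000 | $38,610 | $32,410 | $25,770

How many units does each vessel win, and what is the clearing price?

All unit-bids, highest first — top 3: 43,000 (Calder-1), 41,180 (Novara-1), 40,620 (Novara-2)
The (k+1)-th unit-bid is $38,610.
Allocation: Calder 1, Novara 2.

Calder 1, Novara 2; clearing price $38,610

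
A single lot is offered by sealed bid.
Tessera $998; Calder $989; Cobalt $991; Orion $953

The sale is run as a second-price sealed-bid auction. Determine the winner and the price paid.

Tessera pays $991

Sorting bids: 998 (Tessera) > 991 (Cobalt) > 989 (Calder) > 953 (Orion)
Tessera wins with the highest bid; price is set by the runner-up at $991.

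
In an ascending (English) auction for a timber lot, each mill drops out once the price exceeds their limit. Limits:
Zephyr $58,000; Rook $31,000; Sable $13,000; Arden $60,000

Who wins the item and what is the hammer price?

Arden wins at $58,000

Open ascending-bid auction: the price rises until one bidder remains; the winner pays the price at which the last rival dropped out.
Sorting limits: 60,000 (Arden) > 58,000 (Zephyr) > 31,000 (Rook) > 13,000 (Sable)
Bidding ends when Zephyr exits at $58,000; Arden takes it.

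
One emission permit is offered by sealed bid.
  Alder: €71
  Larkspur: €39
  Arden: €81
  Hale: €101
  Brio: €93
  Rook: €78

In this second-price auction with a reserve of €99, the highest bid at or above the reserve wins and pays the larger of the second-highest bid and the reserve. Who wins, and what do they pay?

Hale pays €99

Bids ranked: 101 (Hale) > 93 (Brio) > 81 (Arden) > 78 (Rook) > 71 (Alder) > 39 (Larkspur)
Hale has the top bid at or above the reserve (€101).
Second-highest bid €93 is below the reserve €99, so the reserve binds → payment €99.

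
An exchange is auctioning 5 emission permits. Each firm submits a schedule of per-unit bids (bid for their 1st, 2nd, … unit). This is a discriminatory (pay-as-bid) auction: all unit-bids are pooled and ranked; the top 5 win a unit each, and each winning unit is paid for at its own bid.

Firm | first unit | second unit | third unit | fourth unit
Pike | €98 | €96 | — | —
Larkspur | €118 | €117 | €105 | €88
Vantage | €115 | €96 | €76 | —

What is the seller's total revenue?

All unit-bids, highest first — top 5: 118 (Larkspur-1), 117 (Larkspur-2), 115 (Vantage-1), 105 (Larkspur-3), 98 (Pike-1)
Next rejected bid: €96 (not a price — pay-as-bid).
Each winning unit pays its own bid.
Revenue = 118 + 117 + 115 + 105 + 98 = €553.

Total revenue: €553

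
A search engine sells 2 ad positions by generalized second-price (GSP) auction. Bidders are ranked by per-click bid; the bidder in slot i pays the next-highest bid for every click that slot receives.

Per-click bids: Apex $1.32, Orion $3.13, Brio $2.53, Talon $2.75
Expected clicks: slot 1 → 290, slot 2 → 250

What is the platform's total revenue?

Total revenue: $1430.00

Sorting advertisers: $3.13 (Orion) > $2.75 (Talon) > $2.53 (Brio) > …
Slot 1: Orion pays $2.75 × 290 = $797.50
Slot 2: Talon pays $2.53 × 250 = $632.50
Total = $1430.00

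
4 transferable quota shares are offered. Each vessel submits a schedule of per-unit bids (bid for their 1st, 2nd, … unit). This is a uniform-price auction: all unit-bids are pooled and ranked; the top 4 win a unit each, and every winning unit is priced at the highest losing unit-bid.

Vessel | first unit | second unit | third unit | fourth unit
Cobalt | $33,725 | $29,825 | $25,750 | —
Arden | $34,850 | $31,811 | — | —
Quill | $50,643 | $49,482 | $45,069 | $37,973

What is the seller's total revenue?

Total revenue: $139,400

Pooled unit-bids ranked (top 4): 50,643 (Quill-1), 49,482 (Quill-2), 45,069 (Quill-3), 37,973 (Quill-4)
First bid not allocated: $34,850.
Allocation: Quill 4. Every unit priced at $34,850.
Revenue = 4 × 34,850 = $139,400.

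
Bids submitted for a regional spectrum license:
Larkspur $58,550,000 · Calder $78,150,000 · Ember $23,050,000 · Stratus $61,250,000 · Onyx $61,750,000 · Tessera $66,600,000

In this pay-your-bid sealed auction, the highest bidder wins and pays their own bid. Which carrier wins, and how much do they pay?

Calder pays $78,150,000

Bids in order: 78,150,000 (Calder) > 66,600,000 (Tessera) > 61,750,000 (Onyx) > 61,250,000 (Stratus) > 58,550,000 (Larkspur) > 23,050,000 (Ember)
Calder has the highest bid and pays exactly that: $78,150,000.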